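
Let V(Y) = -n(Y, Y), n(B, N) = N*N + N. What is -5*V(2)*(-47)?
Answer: -1410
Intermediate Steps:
n(B, N) = N + N² (n(B, N) = N² + N = N + N²)
V(Y) = -Y*(1 + Y)
-5*V(2)*(-47) = -(-5)*2*(1 + 2)*(-47) = -(-5)*2*3*(-47) = -5*(-6)*(-47) = 30*(-47) = -1410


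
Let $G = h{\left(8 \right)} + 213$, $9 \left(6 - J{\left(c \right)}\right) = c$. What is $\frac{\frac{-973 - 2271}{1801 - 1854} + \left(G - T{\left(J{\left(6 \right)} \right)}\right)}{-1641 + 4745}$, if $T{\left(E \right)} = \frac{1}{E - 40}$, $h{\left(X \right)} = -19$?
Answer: $\frac{1406863}{17109248} \approx 0.082228$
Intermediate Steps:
$J{\left(c \right)} = 6 - \frac{c}{9}$
$G = 194$ ($G = -19 + 213 = 194$)
$T{\left(E \right)} = \frac{1}{-40 + E}$
$\frac{\frac{-973 - 2271}{1801 - 1854} + \left(G - T{\left(J{\left(6 \right)} \right)}\right)}{-1641 + 4745} = \frac{\frac{-973 - 2271}{1801 - 1854} + \left(194 - \frac{1}{-40 + \left(6 - \frac{2}{3}\right)}\right)}{-1641 + 4745} = \frac{- \frac{3244}{-53} + \left(194 - \frac{1}{-40 + \left(6 - \frac{2}{3}\right)}\right)}{3104} = \left(\left(-3244\right) \left(- \frac{1}{53}\right) + \left(194 - \frac{1}{-40 + \frac{16}{3}}\right)\right) \frac{1}{3104} = \left(\frac{3244}{53} + \left(194 - \frac{1}{- \frac{104}{3}}\right)\right) \frac{1}{3104} = \left(\frac{3244}{53} + \left(194 - - \frac{3}{104}\right)\right) \frac{1}{3104} = \left(\frac{3244}{53} + \left(194 + \frac{3}{104}\right)\right) \frac{1}{3104} = \left(\frac{3244}{53} + \frac{20179}{104}\right) \frac{1}{3104} = \frac{1406863}{5512} \cdot \frac{1}{3104} = \frac{1406863}{17109248}$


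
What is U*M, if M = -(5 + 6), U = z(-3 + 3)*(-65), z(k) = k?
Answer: 0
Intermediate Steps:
U = 0 (U = (-3 + 3)*(-65) = 0*(-65) = 0)
M = -11 (M = -1*11 = -11)
U*M = 0*(-11) = 0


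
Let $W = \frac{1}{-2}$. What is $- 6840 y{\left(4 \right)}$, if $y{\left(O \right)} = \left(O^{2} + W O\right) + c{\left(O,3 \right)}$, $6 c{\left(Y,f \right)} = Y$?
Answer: $-100320$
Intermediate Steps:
$c{\left(Y,f \right)} = \frac{Y}{6}$
$W = - \frac{1}{2} \approx -0.5$
$y{\left(O \right)} = O^{2} - \frac{O}{3}$ ($y{\left(O \right)} = \left(O^{2} - \frac{O}{2}\right) + \frac{O}{6} = O^{2} - \frac{O}{3}$)
$- 6840 y{\left(4 \right)} = - 6840 \cdot 4 \left(- \frac{1}{3} + 4\right) = - 6840 \cdot 4 \cdot \frac{11}{3} = \left(-6840\right) \frac{44}{3} = -100320$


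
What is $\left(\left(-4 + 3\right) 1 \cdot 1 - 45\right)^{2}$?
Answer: $2116$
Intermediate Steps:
$\left(\left(-4 + 3\right) 1 \cdot 1 - 45\right)^{2} = \left(\left(-1\right) 1 \cdot 1 - 45\right)^{2} = \left(\left(-1\right) 1 - 45\right)^{2} = \left(-1 - 45\right)^{2} = \left(-46\right)^{2} = 2116$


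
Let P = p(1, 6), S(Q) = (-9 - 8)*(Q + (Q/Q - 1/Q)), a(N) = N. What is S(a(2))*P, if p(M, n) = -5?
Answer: 425/2 ≈ 212.50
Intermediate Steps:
S(Q) = -17 - 17*Q + 17/Q (S(Q) = -17*(Q + (1 - 1/Q)) = -17*(1 + Q - 1/Q) = -17 - 17*Q + 17/Q)
P = -5
S(a(2))*P = (-17 - 17*2 + 17/2)*(-5) = (-17 - 34 + 17*(1/2))*(-5) = (-17 - 34 + 17/2)*(-5) = -85/2*(-5) = 425/2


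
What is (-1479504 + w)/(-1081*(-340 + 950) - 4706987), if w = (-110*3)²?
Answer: 456868/1788799 ≈ 0.25540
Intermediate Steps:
w = 108900 (w = (-330)² = 108900)
(-1479504 + w)/(-1081*(-340 + 950) - 4706987) = (-1479504 + 108900)/(-1081*(-340 + 950) - 4706987) = -1370604/(-1081*610 - 4706987) = -1370604/(-659410 - 4706987) = -1370604/(-5366397) = -1370604*(-1/5366397) = 456868/1788799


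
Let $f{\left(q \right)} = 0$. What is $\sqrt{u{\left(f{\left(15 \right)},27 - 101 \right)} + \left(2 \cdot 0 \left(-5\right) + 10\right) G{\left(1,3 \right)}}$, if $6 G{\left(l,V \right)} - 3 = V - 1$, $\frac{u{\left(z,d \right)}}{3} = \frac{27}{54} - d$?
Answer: $\frac{\sqrt{8346}}{6} \approx 15.226$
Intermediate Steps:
$u{\left(z,d \right)} = \frac{3}{2} - 3 d$ ($u{\left(z,d \right)} = 3 \left(\frac{27}{54} - d\right) = 3 \left(27 \cdot \frac{1}{54} - d\right) = 3 \left(\frac{1}{2} - d\right) = \frac{3}{2} - 3 d$)
$G{\left(l,V \right)} = \frac{1}{3} + \frac{V}{6}$ ($G{\left(l,V \right)} = \frac{1}{2} + \frac{V - 1}{6} = \frac{1}{2} + \frac{-1 + V}{6} = \frac{1}{2} + \left(- \frac{1}{6} + \frac{V}{6}\right) = \frac{1}{3} + \frac{V}{6}$)
$\sqrt{u{\left(f{\left(15 \right)},27 - 101 \right)} + \left(2 \cdot 0 \left(-5\right) + 10\right) G{\left(1,3 \right)}} = \sqrt{\left(\frac{3}{2} - 3 \left(27 - 101\right)\right) + \left(2 \cdot 0 \left(-5\right) + 10\right) \left(\frac{1}{3} + \frac{1}{6} \cdot 3\right)} = \sqrt{\left(\frac{3}{2} - 3 \left(27 - 101\right)\right) + \left(0 \left(-5\right) + 10\right) \left(\frac{1}{3} + \frac{1}{2}\right)} = \sqrt{\left(\frac{3}{2} - -222\right) + \left(0 + 10\right) \frac{5}{6}} = \sqrt{\left(\frac{3}{2} + 222\right) + 10 \cdot \frac{5}{6}} = \sqrt{\frac{447}{2} + \frac{25}{3}} = \sqrt{\frac{1391}{6}} = \frac{\sqrt{8346}}{6}$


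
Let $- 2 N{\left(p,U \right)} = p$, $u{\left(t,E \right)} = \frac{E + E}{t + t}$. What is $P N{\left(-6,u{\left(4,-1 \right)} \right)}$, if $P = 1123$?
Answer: $3369$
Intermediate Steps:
$u{\left(t,E \right)} = \frac{E}{t}$ ($u{\left(t,E \right)} = \frac{2 E}{2 t} = 2 E \frac{1}{2 t} = \frac{E}{t}$)
$N{\left(p,U \right)} = - \frac{p}{2}$
$P N{\left(-6,u{\left(4,-1 \right)} \right)} = 1123 \left(\left(- \frac{1}{2}\right) \left(-6\right)\right) = 1123 \cdot 3 = 3369$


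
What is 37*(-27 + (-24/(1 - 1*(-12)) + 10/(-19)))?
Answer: -268435/247 ≈ -1086.8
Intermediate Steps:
37*(-27 + (-24/(1 - 1*(-12)) + 10/(-19))) = 37*(-27 + (-24/(1 + 12) + 10*(-1/19))) = 37*(-27 + (-24/13 - 10/19)) = 37*(-27 - 586/247) = 37*(-7255/247) = -268435/247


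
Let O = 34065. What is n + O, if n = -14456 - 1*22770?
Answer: -3161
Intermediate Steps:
n = -37226 (n = -14456 - 22770 = -37226)
n + O = -37226 + 34065 = -3161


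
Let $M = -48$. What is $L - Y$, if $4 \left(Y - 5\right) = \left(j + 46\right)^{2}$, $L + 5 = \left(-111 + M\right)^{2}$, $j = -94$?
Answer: $24695$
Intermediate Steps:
$L = 25276$ ($L = -5 + \left(-111 - 48\right)^{2} = -5 + \left(-159\right)^{2} = -5 + 25281 = 25276$)
$Y = 581$ ($Y = 5 + \frac{\left(-94 + 46\right)^{2}}{4} = 5 + \frac{\left(-48\right)^{2}}{4} = 5 + \frac{1}{4} \cdot 2304 = 5 + 576 = 581$)
$L - Y = 25276 - 581 = 24695$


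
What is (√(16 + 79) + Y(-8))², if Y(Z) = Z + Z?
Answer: (16 - √95)² ≈ 39.103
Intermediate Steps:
Y(Z) = 2*Z
(√(16 + 79) + Y(-8))² = (√(16 + 79) + 2*(-8))² = (√95 - 16)² = (-16 + √95)²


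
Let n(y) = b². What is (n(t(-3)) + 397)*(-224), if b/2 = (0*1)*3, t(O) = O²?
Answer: -88928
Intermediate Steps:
b = 0 (b = 2*((0*1)*3) = 2*(0*3) = 2*0 = 0)
n(y) = 0 (n(y) = 0² = 0)
(n(t(-3)) + 397)*(-224) = (0 + 397)*(-224) = 397*(-224) = -88928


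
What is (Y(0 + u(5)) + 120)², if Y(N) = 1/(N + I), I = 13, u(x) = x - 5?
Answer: 2436721/169 ≈ 14418.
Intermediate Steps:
u(x) = -5 + x
Y(N) = 1/(13 + N) (Y(N) = 1/(N + 13) = 1/(13 + N))
(Y(0 + u(5)) + 120)² = (1/(13 + (0 + (-5 + 5))) + 120)² = (1/(13 + (0 + 0)) + 120)² = (1/(13 + 0) + 120)² = (1/13 + 120)² = (1561/13)² = 2436721/169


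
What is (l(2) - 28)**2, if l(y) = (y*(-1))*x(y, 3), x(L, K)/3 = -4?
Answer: 16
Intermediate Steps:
x(L, K) = -12 (x(L, K) = 3*(-4) = -12)
l(y) = 12*y (l(y) = (y*(-1))*(-12) = -y*(-12) = 12*y)
(l(2) - 28)**2 = (12*2 - 28)**2 = (24 - 28)**2 = (-4)**2 = 16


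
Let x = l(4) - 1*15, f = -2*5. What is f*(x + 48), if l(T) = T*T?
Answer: -490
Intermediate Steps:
f = -10
l(T) = T²
x = 1 (x = 4² - 1*15 = 16 - 15 = 1)
f*(x + 48) = -10*(1 + 48) = -10*49 = -490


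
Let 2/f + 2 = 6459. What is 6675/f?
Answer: 43100475/2 ≈ 2.1550e+7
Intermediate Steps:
f = 2/6457 (f = 2/(-2 + 6459) = 2/6457 ≈ 0.00030974)
6675/f = 6675/(2/6457) = 6675*(6457/2) = 43100475/2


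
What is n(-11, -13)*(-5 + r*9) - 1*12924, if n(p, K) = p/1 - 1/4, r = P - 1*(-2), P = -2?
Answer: -51471/4 ≈ -12868.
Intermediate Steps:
r = 0 (r = -2 - 1*(-2) = -2 + 2 = 0)
n(p, K) = -¼ + p (n(p, K) = p*1 - 1*¼ = p - ¼ = -¼ + p)
n(-11, -13)*(-5 + r*9) - 1*12924 = (-¼ - 11)*(-5 + 0*9) - 1*12924 = -45*(-5 + 0)/4 - 12924 = -45/4*(-5) - 12924 = 225/4 - 12924 = -51471/4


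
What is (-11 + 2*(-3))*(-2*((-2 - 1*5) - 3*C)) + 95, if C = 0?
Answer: -143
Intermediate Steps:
(-11 + 2*(-3))*(-2*((-2 - 1*5) - 3*C)) + 95 = (-11 + 2*(-3))*(-2*((-2 - 1*5) - 3*0)) + 95 = (-11 - 6)*(-2*((-2 - 5) + 0)) + 95 = -(-34)*(-7 + 0) + 95 = -(-34)*(-7) + 95 = -17*14 + 95 = -238 + 95 = -143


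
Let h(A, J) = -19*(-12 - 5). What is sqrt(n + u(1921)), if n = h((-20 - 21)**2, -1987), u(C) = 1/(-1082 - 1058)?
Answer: sqrt(369802165)/1070 ≈ 17.972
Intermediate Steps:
u(C) = -1/2140 (u(C) = 1/(-2140) = -1/2140)
h(A, J) = 323 (h(A, J) = -19*(-17) = 323)
n = 323
sqrt(n + u(1921)) = sqrt(323 - 1/2140) = sqrt(691219/2140) = sqrt(369802165)/1070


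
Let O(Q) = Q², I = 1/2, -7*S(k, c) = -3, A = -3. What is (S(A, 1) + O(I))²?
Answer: 361/784 ≈ 0.46046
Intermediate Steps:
S(k, c) = 3/7 (S(k, c) = -⅐*(-3) = 3/7)
I = ½ ≈ 0.50000
(S(A, 1) + O(I))² = (3/7 + (½)²)² = (3/7 + ¼)² = (19/28)² = 361/784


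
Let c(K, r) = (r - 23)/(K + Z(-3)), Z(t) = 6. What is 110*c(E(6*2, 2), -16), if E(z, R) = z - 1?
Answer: -4290/17 ≈ -252.35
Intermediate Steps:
E(z, R) = -1 + z
c(K, r) = (-23 + r)/(6 + K) (c(K, r) = (r - 23)/(K + 6) = (-23 + r)/(6 + K))
110*c(E(6*2, 2), -16) = 110*((-23 - 16)/(6 + (-1 + 6*2))) = 110*(-39/(6 + (-1 + 12))) = 110*(-39/(6 + 11)) = 110*(-39/17) = -4290/17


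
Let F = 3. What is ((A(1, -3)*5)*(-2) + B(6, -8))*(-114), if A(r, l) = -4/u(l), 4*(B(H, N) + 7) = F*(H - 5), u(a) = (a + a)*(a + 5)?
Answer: 2185/2 ≈ 1092.5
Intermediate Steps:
u(a) = 2*a*(5 + a) (u(a) = (2*a)*(5 + a) = 2*a*(5 + a))
B(H, N) = -43/4 + 3*H/4 (B(H, N) = -7 + (3*(H - 5))/4 = -7 + (3*(-5 + H))/4 = -7 + (-15 + 3*H)/4 = -7 + (-15/4 + 3*H/4) = -43/4 + 3*H/4)
A(r, l) = -2/(l*(5 + l)) (A(r, l) = -4*1/(2*l*(5 + l)) = -2/(l*(5 + l)))
((A(1, -3)*5)*(-2) + B(6, -8))*(-114) = ((-2/(-3*(5 - 3))*5)*(-2) + (-43/4 + (¾)*6))*(-114) = ((-2*(-⅓)/2*5)*(-2) + (-43/4 + 9/2))*(-114) = ((-2*(-⅓)*½*5)*(-2) - 25/4)*(-114) = (((⅓)*5)*(-2) - 25/4)*(-114) = ((5/3)*(-2) - 25/4)*(-114) = (-10/3 - 25/4)*(-114) = -115/12*(-114) = 2185/2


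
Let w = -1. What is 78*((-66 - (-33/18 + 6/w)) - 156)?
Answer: -16705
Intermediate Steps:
78*((-66 - (-33/18 + 6/w)) - 156) = 78*((-66 - (-33/18 + 6/(-1))) - 156) = 78*((-66 - (-33*1/18 + 6*(-1))) - 156) = 78*((-66 - (-11/6 - 6)) - 156) = 78*((-66 - 1*(-47/6)) - 156) = 78*((-66 + 47/6) - 156) = 78*(-349/6 - 156) = 78*(-1285/6) = -16705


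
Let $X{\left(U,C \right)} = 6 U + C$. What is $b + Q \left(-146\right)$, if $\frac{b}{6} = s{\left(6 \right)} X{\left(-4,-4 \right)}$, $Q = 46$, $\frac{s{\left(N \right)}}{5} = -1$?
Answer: $-5876$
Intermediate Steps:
$s{\left(N \right)} = -5$ ($s{\left(N \right)} = 5 \left(-1\right) = -5$)
$X{\left(U,C \right)} = C + 6 U$
$b = 840$ ($b = 6 \left(- 5 \left(-4 + 6 \left(-4\right)\right)\right) = 6 \left(- 5 \left(-4 - 24\right)\right) = 6 \left(\left(-5\right) \left(-28\right)\right) = 6 \cdot 140 = 840$)
$b + Q \left(-146\right) = 840 + 46 \left(-146\right) = 840 - 6716 = -5876$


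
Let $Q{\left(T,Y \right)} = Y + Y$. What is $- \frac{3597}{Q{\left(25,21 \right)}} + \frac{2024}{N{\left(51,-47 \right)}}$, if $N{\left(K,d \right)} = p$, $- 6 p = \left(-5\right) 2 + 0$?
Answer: $\frac{79013}{70} \approx 1128.8$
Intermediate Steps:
$p = \frac{5}{3}$ ($p = - \frac{\left(-5\right) 2 + 0}{6} = - \frac{-10 + 0}{6} = \left(- \frac{1}{6}\right) \left(-10\right) = \frac{5}{3} \approx 1.6667$)
$N{\left(K,d \right)} = \frac{5}{3}$
$Q{\left(T,Y \right)} = 2 Y$
$- \frac{3597}{Q{\left(25,21 \right)}} + \frac{2024}{N{\left(51,-47 \right)}} = - \frac{3597}{2 \cdot 21} + \frac{2024}{\frac{5}{3}} = - \frac{3597}{42} + 2024 \cdot \frac{3}{5} = \left(-3597\right) \frac{1}{42} + \frac{6072}{5} = - \frac{1199}{14} + \frac{6072}{5} = \frac{79013}{70}$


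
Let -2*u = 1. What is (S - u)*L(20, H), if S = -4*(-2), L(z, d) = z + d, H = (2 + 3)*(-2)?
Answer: 85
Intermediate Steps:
u = -1/2 (u = -1/2*1 = -1/2 ≈ -0.50000)
H = -10 (H = 5*(-2) = -10)
L(z, d) = d + z
S = 8
(S - u)*L(20, H) = (8 - 1*(-1/2))*(-10 + 20) = (8 + 1/2)*10 = (17/2)*10 = 85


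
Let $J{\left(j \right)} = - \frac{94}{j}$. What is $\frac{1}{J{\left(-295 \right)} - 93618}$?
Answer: $- \frac{295}{27617216} \approx -1.0682 \cdot 10^{-5}$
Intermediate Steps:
$\frac{1}{J{\left(-295 \right)} - 93618} = \frac{1}{- \frac{94}{-295} - 93618} = \frac{1}{\left(-94\right) \left(- \frac{1}{295}\right) - 93618} = \frac{1}{\frac{94}{295} - 93618} = \frac{1}{- \frac{27617216}{295}} = - \frac{295}{27617216}$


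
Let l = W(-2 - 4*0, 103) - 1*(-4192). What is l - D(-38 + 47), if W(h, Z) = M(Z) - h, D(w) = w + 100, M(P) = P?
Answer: 4188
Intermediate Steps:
D(w) = 100 + w
W(h, Z) = Z - h
l = 4297 (l = (103 - (-2 - 4*0)) - 1*(-4192) = (103 - (-2 + 0)) + 4192 = (103 - 1*(-2)) + 4192 = (103 + 2) + 4192 = 105 + 4192 = 4297)
l - D(-38 + 47) = 4297 - (100 + (-38 + 47)) = 4297 - (100 + 9) = 4297 - 1*109 = 4297 - 109 = 4188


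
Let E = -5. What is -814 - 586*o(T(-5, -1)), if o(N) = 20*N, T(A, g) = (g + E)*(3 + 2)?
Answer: 350786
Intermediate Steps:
T(A, g) = -25 + 5*g (T(A, g) = (g - 5)*(3 + 2) = (-5 + g)*5 = -25 + 5*g)
-814 - 586*o(T(-5, -1)) = -814 - 11720*(-25 + 5*(-1)) = -814 - 11720*(-25 - 5) = -814 - 11720*(-30) = -814 - 586*(-600) = -814 + 351600 = 350786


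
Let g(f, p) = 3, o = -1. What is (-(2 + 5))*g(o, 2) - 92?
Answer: -113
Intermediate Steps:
(-(2 + 5))*g(o, 2) - 92 = -(2 + 5)*3 - 92 = -1*7*3 - 92 = -7*3 - 92 = -21 - 92 = -113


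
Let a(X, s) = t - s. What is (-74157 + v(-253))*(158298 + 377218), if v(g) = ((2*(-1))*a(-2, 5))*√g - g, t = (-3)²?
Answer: -39576774464 - 4284128*I*√253 ≈ -3.9577e+10 - 6.8143e+7*I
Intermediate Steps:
t = 9
a(X, s) = 9 - s
v(g) = -g - 8*√g (v(g) = ((2*(-1))*(9 - 1*5))*√g - g = (-2*(9 - 5))*√g - g = (-2*4)*√g - g = -8*√g - g = -g - 8*√g)
(-74157 + v(-253))*(158298 + 377218) = (-74157 + (-1*(-253) - 8*I*√253))*(158298 + 377218) = (-74157 + (253 - 8*I*√253))*535516 = (-73904 - 8*I*√253)*535516 = -39576774464 - 4284128*I*√253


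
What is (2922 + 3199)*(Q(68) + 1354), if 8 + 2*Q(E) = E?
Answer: 8471464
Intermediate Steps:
Q(E) = -4 + E/2
(2922 + 3199)*(Q(68) + 1354) = (2922 + 3199)*((-4 + (½)*68) + 1354) = 6121*((-4 + 34) + 1354) = 6121*(30 + 1354) = 6121*1384 = 8471464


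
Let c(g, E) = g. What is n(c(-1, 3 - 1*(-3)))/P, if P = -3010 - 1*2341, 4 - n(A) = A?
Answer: -5/5351 ≈ -0.00093440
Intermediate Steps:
n(A) = 4 - A
P = -5351 (P = -3010 - 2341 = -5351)
n(c(-1, 3 - 1*(-3)))/P = (4 - 1*(-1))/(-5351) = (4 + 1)*(-1/5351) = 5*(-1/5351) = -5/5351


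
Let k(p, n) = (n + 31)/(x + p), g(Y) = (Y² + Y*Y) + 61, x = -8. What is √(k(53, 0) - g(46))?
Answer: I*√965770/15 ≈ 65.516*I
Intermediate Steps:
g(Y) = 61 + 2*Y² (g(Y) = (Y² + Y²) + 61 = 2*Y² + 61 = 61 + 2*Y²)
k(p, n) = (31 + n)/(-8 + p) (k(p, n) = (n + 31)/(-8 + p) = (31 + n)/(-8 + p))
√(k(53, 0) - g(46)) = √((31 + 0)/(-8 + 53) - (61 + 2*46²)) = √(31/45 - (61 + 2*2116)) = √((1/45)*31 - (61 + 4232)) = √(31/45 - 1*4293) = √(31/45 - 4293) = √(-193154/45) = I*√965770/15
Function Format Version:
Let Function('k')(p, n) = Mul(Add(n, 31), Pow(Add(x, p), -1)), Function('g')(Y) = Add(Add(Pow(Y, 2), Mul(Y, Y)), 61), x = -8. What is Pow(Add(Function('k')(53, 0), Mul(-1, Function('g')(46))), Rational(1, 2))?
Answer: Mul(Rational(1, 15), I, Pow(965770, Rational(1, 2))) ≈ Mul(65.516, I)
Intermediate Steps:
Function('g')(Y) = Add(61, Mul(2, Pow(Y, 2))) (Function('g')(Y) = Add(Add(Pow(Y, 2), Pow(Y, 2)), 61) = Add(Mul(2, Pow(Y, 2)), 61) = Add(61, Mul(2, Pow(Y, 2))))
Function('k')(p, n) = Mul(Pow(Add(-8, p), -1), Add(31, n)) (Function('k')(p, n) = Mul(Add(n, 31), Pow(Add(-8, p), -1)) = Mul(Add(31, n), Pow(Add(-8, p), -1)) = Mul(Pow(Add(-8, p), -1), Add(31, n)))
Pow(Add(Function('k')(53, 0), Mul(-1, Function('g')(46))), Rational(1, 2)) = Pow(Add(Mul(Pow(Add(-8, 53), -1), Add(31, 0)), Mul(-1, Add(61, Mul(2, Pow(46, 2))))), Rational(1, 2)) = Pow(Add(Mul(Pow(45, -1), 31), Mul(-1, Add(61, Mul(2, 2116)))), Rational(1, 2)) = Pow(Add(Mul(Rational(1, 45), 31), Mul(-1, Add(61, 4232))), Rational(1, 2)) = Pow(Add(Rational(31, 45), Mul(-1, 4293)), Rational(1, 2)) = Pow(Add(Rational(31, 45), -4293), Rational(1, 2)) = Pow(Rational(-193154, 45), Rational(1, 2)) = Mul(Rational(1, 15), I, Pow(965770, Rational(1, 2)))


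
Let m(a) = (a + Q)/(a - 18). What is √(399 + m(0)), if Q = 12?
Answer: √3585/3 ≈ 19.958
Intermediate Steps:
m(a) = (12 + a)/(-18 + a) (m(a) = (a + 12)/(a - 18) = (12 + a)/(-18 + a))
√(399 + m(0)) = √(399 + (12 + 0)/(-18 + 0)) = √(399 + 12/(-18)) = √(399 - 1/18*12) = √(399 - ⅔) = √(1195/3) = √3585/3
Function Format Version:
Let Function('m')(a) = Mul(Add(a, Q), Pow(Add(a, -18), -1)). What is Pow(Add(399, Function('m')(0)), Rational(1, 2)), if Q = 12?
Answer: Mul(Rational(1, 3), Pow(3585, Rational(1, 2))) ≈ 19.958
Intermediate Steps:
Function('m')(a) = Mul(Pow(Add(-18, a), -1), Add(12, a)) (Function('m')(a) = Mul(Add(a, 12), Pow(Add(a, -18), -1)) = Mul(Add(12, a), Pow(Add(-18, a), -1)) = Mul(Pow(Add(-18, a), -1), Add(12, a)))
Pow(Add(399, Function('m')(0)), Rational(1, 2)) = Pow(Add(399, Mul(Pow(Add(-18, 0), -1), Add(12, 0))), Rational(1, 2)) = Pow(Add(399, Mul(Pow(-18, -1), 12)), Rational(1, 2)) = Pow(Add(399, Mul(Rational(-1, 18), 12)), Rational(1, 2)) = Pow(Add(399, Rational(-2, 3)), Rational(1, 2)) = Pow(Rational(1195, 3), Rational(1, 2)) = Mul(Rational(1, 3), Pow(3585, Rational(1, 2)))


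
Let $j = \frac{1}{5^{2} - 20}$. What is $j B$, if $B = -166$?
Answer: $- \frac{166}{5} \approx -33.2$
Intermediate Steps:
$j = \frac{1}{5}$ ($j = \frac{1}{25 - 20} = \frac{1}{5} \approx 0.2$)
$j B = \frac{1}{5} \left(-166\right) = - \frac{166}{5}$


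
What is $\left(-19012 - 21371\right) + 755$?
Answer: $-39628$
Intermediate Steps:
$\left(-19012 - 21371\right) + 755 = -40383 + 755 = -39628$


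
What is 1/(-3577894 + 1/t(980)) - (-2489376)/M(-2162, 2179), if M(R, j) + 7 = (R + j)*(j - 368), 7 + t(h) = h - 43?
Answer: 690271065103262/8534887239735 ≈ 80.876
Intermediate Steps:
t(h) = -50 + h (t(h) = -7 + (h - 43) = -7 + (-43 + h) = -50 + h)
M(R, j) = -7 + (-368 + j)*(R + j) (M(R, j) = -7 + (R + j)*(j - 368) = -7 + (R + j)*(-368 + j) = -7 + (-368 + j)*(R + j))
1/(-3577894 + 1/t(980)) - (-2489376)/M(-2162, 2179) = 1/(-3577894 + 1/(-50 + 980)) - (-2489376)/(-7 + 2179² - 368*(-2162) - 368*2179 - 2162*2179) = 1/(-3577894 + 1/930) - (-2489376)/(-7 + 4748041 + 795616 - 801872 - 4710998) = 1/(-3577894 + 1/930) - (-2489376)/30780 = 1/(-3327441419/930) - (-2489376)/30780 = -930/3327441419 - 1*(-207448/2565) = -930/3327441419 + 207448/2565 = 690271065103262/8534887239735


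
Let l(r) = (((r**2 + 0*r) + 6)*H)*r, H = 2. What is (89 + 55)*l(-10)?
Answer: -305280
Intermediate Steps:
l(r) = r*(12 + 2*r**2) (l(r) = (((r**2 + 0*r) + 6)*2)*r = (((r**2 + 0) + 6)*2)*r = ((r**2 + 6)*2)*r = ((6 + r**2)*2)*r = (12 + 2*r**2)*r = r*(12 + 2*r**2))
(89 + 55)*l(-10) = (89 + 55)*(2*(-10)*(6 + (-10)**2)) = 144*(2*(-10)*(6 + 100)) = 144*(2*(-10)*106) = 144*(-2120) = -305280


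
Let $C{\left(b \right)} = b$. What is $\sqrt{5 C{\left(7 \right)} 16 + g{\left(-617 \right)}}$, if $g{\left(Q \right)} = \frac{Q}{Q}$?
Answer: $\sqrt{561} \approx 23.685$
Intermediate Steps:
$g{\left(Q \right)} = 1$
$\sqrt{5 C{\left(7 \right)} 16 + g{\left(-617 \right)}} = \sqrt{5 \cdot 7 \cdot 16 + 1} = \sqrt{35 \cdot 16 + 1} = \sqrt{560 + 1} = \sqrt{561}$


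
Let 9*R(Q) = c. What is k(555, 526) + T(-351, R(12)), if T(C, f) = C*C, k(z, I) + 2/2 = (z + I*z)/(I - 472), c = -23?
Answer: 2315095/18 ≈ 1.2862e+5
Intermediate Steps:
R(Q) = -23/9 (R(Q) = (1/9)*(-23) = -23/9)
k(z, I) = -1 + (z + I*z)/(-472 + I) (k(z, I) = -1 + (z + I*z)/(I - 472) = -1 + (z + I*z)/(-472 + I))
T(C, f) = C**2
k(555, 526) + T(-351, R(12)) = (472 + 555 - 1*526 + 526*555)/(-472 + 526) + (-351)**2 = (472 + 555 - 526 + 291930)/54 + 123201 = (1/54)*292431 + 123201 = 97477/18 + 123201 = 2315095/18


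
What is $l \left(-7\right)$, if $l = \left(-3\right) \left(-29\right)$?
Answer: $-609$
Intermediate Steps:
$l = 87$
$l \left(-7\right) = 87 \left(-7\right) = -609$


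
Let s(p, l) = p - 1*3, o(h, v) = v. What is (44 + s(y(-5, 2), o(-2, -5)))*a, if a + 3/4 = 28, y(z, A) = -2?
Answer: 4251/4 ≈ 1062.8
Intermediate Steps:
s(p, l) = -3 + p (s(p, l) = p - 3 = -3 + p)
a = 109/4 (a = -3/4 + 28 = 109/4 ≈ 27.250)
(44 + s(y(-5, 2), o(-2, -5)))*a = (44 + (-3 - 2))*(109/4) = (44 - 5)*(109/4) = 39*(109/4) = 4251/4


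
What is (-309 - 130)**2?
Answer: 192721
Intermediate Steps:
(-309 - 130)**2 = (-439)**2 = 192721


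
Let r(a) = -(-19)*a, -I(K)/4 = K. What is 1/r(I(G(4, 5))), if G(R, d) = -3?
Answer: 1/228 ≈ 0.0043860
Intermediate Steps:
I(K) = -4*K
r(a) = 19*a
1/r(I(G(4, 5))) = 1/(19*(-4*(-3))) = 1/(19*12) = 1/228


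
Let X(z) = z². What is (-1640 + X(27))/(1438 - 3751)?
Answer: 911/2313 ≈ 0.39386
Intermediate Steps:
(-1640 + X(27))/(1438 - 3751) = (-1640 + 27²)/(1438 - 3751) = (-1640 + 729)/(-2313) = -911*(-1/2313) = 911/2313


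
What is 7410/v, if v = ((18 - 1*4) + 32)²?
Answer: 3705/1058 ≈ 3.5019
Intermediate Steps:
v = 2116 (v = ((18 - 4) + 32)² = (14 + 32)² = 46² = 2116)
7410/v = 7410/2116 = 7410*(1/2116) = 3705/1058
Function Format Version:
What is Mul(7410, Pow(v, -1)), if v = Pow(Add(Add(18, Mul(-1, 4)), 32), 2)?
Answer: Rational(3705, 1058) ≈ 3.5019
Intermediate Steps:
v = 2116 (v = Pow(Add(Add(18, -4), 32), 2) = Pow(Add(14, 32), 2) = Pow(46, 2) = 2116)
Mul(7410, Pow(v, -1)) = Mul(7410, Pow(2116, -1)) = Mul(7410, Rational(1, 2116)) = Rational(3705, 1058)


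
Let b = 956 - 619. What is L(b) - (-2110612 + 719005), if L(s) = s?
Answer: 1391944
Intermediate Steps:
b = 337
L(b) - (-2110612 + 719005) = 337 - (-2110612 + 719005) = 337 - 1*(-1391607) = 337 + 1391607 = 1391944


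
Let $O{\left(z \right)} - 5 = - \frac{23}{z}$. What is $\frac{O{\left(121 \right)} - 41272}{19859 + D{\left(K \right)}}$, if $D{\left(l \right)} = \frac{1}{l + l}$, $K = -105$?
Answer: $- \frac{1048599300}{504617069} \approx -2.078$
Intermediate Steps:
$O{\left(z \right)} = 5 - \frac{23}{z}$
$D{\left(l \right)} = \frac{1}{2 l}$
$\frac{O{\left(121 \right)} - 41272}{19859 + D{\left(K \right)}} = \frac{\left(5 - \frac{23}{121}\right) - 41272}{19859 + \frac{1}{2 \left(-105\right)}} = \frac{\left(5 - \frac{23}{121}\right) - 41272}{19859 + \frac{1}{2} \left(- \frac{1}{105}\right)} = \frac{\left(5 - \frac{23}{121}\right) - 41272}{19859 - \frac{1}{210}} = \frac{\frac{582}{121} - 41272}{\frac{4170389}{210}} = \left(- \frac{4993330}{121}\right) \frac{210}{4170389} = - \frac{1048599300}{504617069}$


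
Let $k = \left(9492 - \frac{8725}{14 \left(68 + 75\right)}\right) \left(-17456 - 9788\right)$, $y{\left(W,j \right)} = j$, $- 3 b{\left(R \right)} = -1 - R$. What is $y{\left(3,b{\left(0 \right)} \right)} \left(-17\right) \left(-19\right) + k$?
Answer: $- \frac{110888437853}{429} \approx -2.5848 \cdot 10^{8}$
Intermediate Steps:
$b{\left(R \right)} = \frac{1}{3} + \frac{R}{3}$ ($b{\left(R \right)} = - \frac{-1 - R}{3} = \frac{1}{3} + \frac{R}{3}$)
$k = - \frac{36962828014}{143}$ ($k = \left(9492 - \frac{8725}{14 \cdot 143}\right) \left(-27244\right) = \left(9492 - \frac{8725}{2002}\right) \left(-27244\right) = \frac{18994259}{2002} \left(-27244\right) = - \frac{36962828014}{143} \approx -2.5848 \cdot 10^{8}$)
$y{\left(3,b{\left(0 \right)} \right)} \left(-17\right) \left(-19\right) + k = \left(\frac{1}{3} + \frac{1}{3} \cdot 0\right) \left(-17\right) \left(-19\right) - \frac{36962828014}{143} = \left(\frac{1}{3} + 0\right) \left(-17\right) \left(-19\right) - \frac{36962828014}{143} = \frac{1}{3} \left(-17\right) \left(-19\right) - \frac{36962828014}{143} = \left(- \frac{17}{3}\right) \left(-19\right) - \frac{36962828014}{143} = \frac{323}{3} - \frac{36962828014}{143} = - \frac{110888437853}{429}$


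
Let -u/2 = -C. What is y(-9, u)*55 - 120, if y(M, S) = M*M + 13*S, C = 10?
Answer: 18635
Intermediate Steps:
u = 20 (u = -(-2)*10 = -2*(-10) = 20)
y(M, S) = M² + 13*S
y(-9, u)*55 - 120 = ((-9)² + 13*20)*55 - 120 = (81 + 260)*55 - 120 = 341*55 - 120 = 18755 - 120 = 18635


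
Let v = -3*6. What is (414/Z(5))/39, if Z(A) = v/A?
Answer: -115/39 ≈ -2.9487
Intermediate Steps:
v = -18
Z(A) = -18/A
(414/Z(5))/39 = (414/((-18/5)))/39 = (414/((-18*⅕)))*(1/39) = (414/(-18/5))*(1/39) = (414*(-5/18))*(1/39) = -115*1/39 = -115/39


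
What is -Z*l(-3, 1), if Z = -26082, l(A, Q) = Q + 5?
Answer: 156492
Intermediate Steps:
l(A, Q) = 5 + Q
-Z*l(-3, 1) = -(-26082)*(5 + 1) = -(-26082)*6 = -1*(-156492) = 156492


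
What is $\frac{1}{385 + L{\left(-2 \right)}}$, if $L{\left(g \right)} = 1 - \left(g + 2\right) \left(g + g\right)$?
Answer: $\frac{1}{386} \approx 0.0025907$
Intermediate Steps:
$L{\left(g \right)} = 1 - 2 g \left(2 + g\right)$ ($L{\left(g \right)} = 1 - \left(2 + g\right) 2 g = 1 - 2 g \left(2 + g\right)$)
$\frac{1}{385 + L{\left(-2 \right)}} = \frac{1}{385 - \left(-9 + 8\right)} = \frac{1}{385 + \left(1 + 8 - 8\right)} = \frac{1}{385 + 1} = \frac{1}{386}$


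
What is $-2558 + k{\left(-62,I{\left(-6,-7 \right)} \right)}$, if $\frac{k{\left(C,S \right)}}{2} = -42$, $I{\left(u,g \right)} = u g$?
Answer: $-2642$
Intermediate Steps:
$I{\left(u,g \right)} = g u$
$k{\left(C,S \right)} = -84$ ($k{\left(C,S \right)} = 2 \left(-42\right) = -84$)
$-2558 + k{\left(-62,I{\left(-6,-7 \right)} \right)} = -2558 - 84 = -2642$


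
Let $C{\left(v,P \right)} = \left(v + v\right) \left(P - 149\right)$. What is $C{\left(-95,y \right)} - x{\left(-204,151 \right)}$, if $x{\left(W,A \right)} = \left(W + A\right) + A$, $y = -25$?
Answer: $32962$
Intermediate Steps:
$C{\left(v,P \right)} = 2 v \left(-149 + P\right)$
$x{\left(W,A \right)} = W + 2 A$ ($x{\left(W,A \right)} = \left(A + W\right) + A = W + 2 A$)
$C{\left(-95,y \right)} - x{\left(-204,151 \right)} = 2 \left(-95\right) \left(-149 - 25\right) - \left(-204 + 2 \cdot 151\right) = 2 \left(-95\right) \left(-174\right) - \left(-204 + 302\right) = 33060 - 98 = 32962$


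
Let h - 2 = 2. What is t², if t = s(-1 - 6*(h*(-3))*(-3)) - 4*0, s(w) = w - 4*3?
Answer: 52441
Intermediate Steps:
h = 4 (h = 2 + 2 = 4)
s(w) = -12 + w (s(w) = w - 12 = -12 + w)
t = -229 (t = (-12 + (-1 - 6*(4*(-3))*(-3))) - 4*0 = (-12 + (-1 - 6*(-12*(-3)))) + 0 = (-12 + (-1 - 6*36)) + 0 = (-12 + (-1 - 1*216)) + 0 = (-12 + (-1 - 216)) + 0 = (-12 - 217) + 0 = -229 + 0 = -229)
t² = (-229)² = 52441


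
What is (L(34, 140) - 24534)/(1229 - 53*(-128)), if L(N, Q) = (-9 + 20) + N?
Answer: -8163/2671 ≈ -3.0562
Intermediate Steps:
L(N, Q) = 11 + N
(L(34, 140) - 24534)/(1229 - 53*(-128)) = ((11 + 34) - 24534)/(1229 - 53*(-128)) = (45 - 24534)/(1229 + 6784) = -24489/8013 = -24489*1/8013 = -8163/2671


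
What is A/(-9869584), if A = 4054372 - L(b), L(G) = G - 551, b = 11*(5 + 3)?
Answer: -4054835/9869584 ≈ -0.41084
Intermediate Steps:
b = 88 (b = 11*8 = 88)
L(G) = -551 + G
A = 4054835 (A = 4054372 - (-551 + 88) = 4054372 - 1*(-463) = 4054372 + 463 = 4054835)
A/(-9869584) = 4054835/(-9869584) = 4054835*(-1/9869584) = -4054835/9869584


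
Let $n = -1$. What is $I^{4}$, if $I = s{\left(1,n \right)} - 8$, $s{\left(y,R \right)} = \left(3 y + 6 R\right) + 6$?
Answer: $625$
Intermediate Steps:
$s{\left(y,R \right)} = 6 + 3 y + 6 R$
$I = -5$ ($I = \left(6 + 3 \cdot 1 + 6 \left(-1\right)\right) - 8 = \left(6 + 3 - 6\right) - 8 = 3 - 8 = -5$)
$I^{4} = \left(-5\right)^{4} = 625$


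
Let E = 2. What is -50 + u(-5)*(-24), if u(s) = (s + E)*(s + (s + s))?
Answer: -1130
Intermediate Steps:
u(s) = 3*s*(2 + s) (u(s) = (s + 2)*(s + (s + s)) = (2 + s)*(s + 2*s) = (2 + s)*(3*s) = 3*s*(2 + s))
-50 + u(-5)*(-24) = -50 + (3*(-5)*(2 - 5))*(-24) = -50 + (3*(-5)*(-3))*(-24) = -50 + 45*(-24) = -50 - 1080 = -1130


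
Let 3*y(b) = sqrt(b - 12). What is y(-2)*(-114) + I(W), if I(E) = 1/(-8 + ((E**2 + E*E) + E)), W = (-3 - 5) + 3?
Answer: 1/37 - 38*I*sqrt(14) ≈ 0.027027 - 142.18*I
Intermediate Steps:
W = -5 (W = -8 + 3 = -5)
y(b) = sqrt(-12 + b)/3 (y(b) = sqrt(b - 12)/3 = sqrt(-12 + b)/3)
I(E) = 1/(-8 + E + 2*E**2) (I(E) = 1/(-8 + ((E**2 + E**2) + E)) = 1/(-8 + (2*E**2 + E)) = 1/(-8 + (E + 2*E**2)) = 1/(-8 + E + 2*E**2))
y(-2)*(-114) + I(W) = (sqrt(-12 - 2)/3)*(-114) + 1/(-8 - 5 + 2*(-5)**2) = (sqrt(-14)/3)*(-114) + 1/(-8 - 5 + 2*25) = ((I*sqrt(14))/3)*(-114) + 1/(-8 - 5 + 50) = (I*sqrt(14)/3)*(-114) + 1/37 = -38*I*sqrt(14) + 1/37 = 1/37 - 38*I*sqrt(14)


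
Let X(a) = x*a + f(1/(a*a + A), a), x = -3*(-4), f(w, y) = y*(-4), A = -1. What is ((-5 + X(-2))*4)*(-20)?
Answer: 1680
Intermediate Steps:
f(w, y) = -4*y
x = 12
X(a) = 8*a (X(a) = 12*a - 4*a = 8*a)
((-5 + X(-2))*4)*(-20) = ((-5 + 8*(-2))*4)*(-20) = ((-5 - 16)*4)*(-20) = -21*4*(-20) = -84*(-20) = 1680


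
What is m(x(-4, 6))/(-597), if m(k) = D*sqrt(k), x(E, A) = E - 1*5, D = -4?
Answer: 4*I/199 ≈ 0.020101*I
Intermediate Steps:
x(E, A) = -5 + E (x(E, A) = E - 5 = -5 + E)
m(k) = -4*sqrt(k)
m(x(-4, 6))/(-597) = -4*sqrt(-5 - 4)/(-597) = -12*I*(-1/597) = 4*I/199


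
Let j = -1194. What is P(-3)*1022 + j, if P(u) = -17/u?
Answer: 13792/3 ≈ 4597.3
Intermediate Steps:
P(-3)*1022 + j = -17/(-3)*1022 - 1194 = -17*(-⅓)*1022 - 1194 = (17/3)*1022 - 1194 = 17374/3 - 1194 = 13792/3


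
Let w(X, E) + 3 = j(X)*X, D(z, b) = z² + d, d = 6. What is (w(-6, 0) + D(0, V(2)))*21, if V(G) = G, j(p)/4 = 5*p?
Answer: 15183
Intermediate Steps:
j(p) = 20*p (j(p) = 4*(5*p) = 20*p)
D(z, b) = 6 + z² (D(z, b) = z² + 6 = 6 + z²)
w(X, E) = -3 + 20*X² (w(X, E) = -3 + (20*X)*X = -3 + 20*X²)
(w(-6, 0) + D(0, V(2)))*21 = ((-3 + 20*(-6)²) + (6 + 0²))*21 = ((-3 + 20*36) + (6 + 0))*21 = ((-3 + 720) + 6)*21 = (717 + 6)*21 = 723*21 = 15183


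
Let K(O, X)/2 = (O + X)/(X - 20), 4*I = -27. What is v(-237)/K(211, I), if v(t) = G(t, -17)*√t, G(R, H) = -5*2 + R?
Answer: 1391*I*√237/86 ≈ 249.0*I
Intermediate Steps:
G(R, H) = -10 + R
I = -27/4 (I = (¼)*(-27) = -27/4 ≈ -6.7500)
K(O, X) = 2*(O + X)/(-20 + X) (K(O, X) = 2*((O + X)/(X - 20)) = 2*((O + X)/(-20 + X)) = 2*(O + X)/(-20 + X))
v(t) = √t*(-10 + t) (v(t) = (-10 + t)*√t = √t*(-10 + t))
v(-237)/K(211, I) = (√(-237)*(-10 - 237))/((2*(211 - 27/4)/(-20 - 27/4))) = ((I*√237)*(-247))/((2*(817/4)/(-107/4))) = (-247*I*√237)/((2*(-4/107)*(817/4))) = (-247*I*√237)/(-1634/107) = -247*I*√237*(-107/1634) = 1391*I*√237/86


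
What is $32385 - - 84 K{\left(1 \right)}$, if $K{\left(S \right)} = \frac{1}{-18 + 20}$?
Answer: $32427$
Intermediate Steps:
$K{\left(S \right)} = \frac{1}{2}$
$32385 - - 84 K{\left(1 \right)} = 32385 - \left(-84\right) \frac{1}{2} = 32385 - -42 = 32385 + 42 = 32427$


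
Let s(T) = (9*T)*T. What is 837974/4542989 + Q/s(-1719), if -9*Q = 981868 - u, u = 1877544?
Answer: 204639665825698/1087372780792749 ≈ 0.18820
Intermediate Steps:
Q = 895676/9 (Q = -(981868 - 1*1877544)/9 = -(981868 - 1877544)/9 = -1/9*(-895676) = 895676/9 ≈ 99520.)
s(T) = 9*T**2
837974/4542989 + Q/s(-1719) = 837974/4542989 + 895676/(9*((9*(-1719)**2))) = 837974*(1/4542989) + 895676/(9*((9*2954961))) = 837974/4542989 + (895676/9)/26594649 = 837974/4542989 + (895676/9)*(1/26594649) = 837974/4542989 + 895676/239351841 = 204639665825698/1087372780792749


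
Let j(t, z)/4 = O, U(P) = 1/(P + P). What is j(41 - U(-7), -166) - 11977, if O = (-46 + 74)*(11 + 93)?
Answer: -329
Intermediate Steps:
U(P) = 1/(2*P)
O = 2912 (O = 28*104 = 2912)
j(t, z) = 11648 (j(t, z) = 4*2912 = 11648)
j(41 - U(-7), -166) - 11977 = 11648 - 11977 = -329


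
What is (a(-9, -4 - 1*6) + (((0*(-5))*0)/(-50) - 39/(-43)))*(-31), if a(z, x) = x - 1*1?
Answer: 13454/43 ≈ 312.88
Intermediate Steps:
a(z, x) = -1 + x (a(z, x) = x - 1 = -1 + x)
(a(-9, -4 - 1*6) + (((0*(-5))*0)/(-50) - 39/(-43)))*(-31) = ((-1 + (-4 - 1*6)) + (((0*(-5))*0)/(-50) - 39/(-43)))*(-31) = ((-1 + (-4 - 6)) + ((0*0)*(-1/50) - 39*(-1/43)))*(-31) = ((-1 - 10) + (0*(-1/50) + 39/43))*(-31) = (-11 + (0 + 39/43))*(-31) = (-11 + 39/43)*(-31) = -434/43*(-31) = 13454/43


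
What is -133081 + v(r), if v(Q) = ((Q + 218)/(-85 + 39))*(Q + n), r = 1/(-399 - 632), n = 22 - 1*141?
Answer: -3239790277178/24448103 ≈ -1.3252e+5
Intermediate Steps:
n = -119 (n = 22 - 141 = -119)
r = -1/1031 (r = 1/(-1031) = -1/1031 ≈ -0.00096993)
v(Q) = (-119 + Q)*(-109/23 - Q/46) (v(Q) = ((Q + 218)/(-85 + 39))*(Q - 119) = ((218 + Q)/(-46))*(-119 + Q) = ((218 + Q)*(-1/46))*(-119 + Q) = (-109/23 - Q/46)*(-119 + Q) = (-119 + Q)*(-109/23 - Q/46))
-133081 + v(r) = -133081 + (12971/23 - 99/46*(-1/1031) - (-1/1031)²/46) = -133081 + (12971/23 + 99/47426 - 1/46*1/1062961) = -133081 + (12971/23 + 99/47426 - 1/48896206) = -133081 + 13787718165/24448103 = -3239790277178/24448103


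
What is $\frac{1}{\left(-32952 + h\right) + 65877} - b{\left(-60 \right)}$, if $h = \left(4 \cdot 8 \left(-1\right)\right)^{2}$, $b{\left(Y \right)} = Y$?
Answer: $\frac{2036941}{33949} \approx 60.0$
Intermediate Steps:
$h = 1024$ ($h = \left(32 \left(-1\right)\right)^{2} = \left(-32\right)^{2} = 1024$)
$\frac{1}{\left(-32952 + h\right) + 65877} - b{\left(-60 \right)} = \frac{1}{\left(-32952 + 1024\right) + 65877} - -60 = \frac{1}{-31928 + 65877} + 60 = \frac{1}{33949} + 60 = \frac{2036941}{33949}$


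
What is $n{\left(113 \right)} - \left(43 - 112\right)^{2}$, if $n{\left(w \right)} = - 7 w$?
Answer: $-5552$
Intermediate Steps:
$n{\left(113 \right)} - \left(43 - 112\right)^{2} = \left(-7\right) 113 - \left(43 - 112\right)^{2} = -791 - \left(-69\right)^{2} = -791 - 4761 = -5552$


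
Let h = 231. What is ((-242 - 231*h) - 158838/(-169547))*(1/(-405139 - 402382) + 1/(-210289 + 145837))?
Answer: 609580830211763/678792415387548 ≈ 0.89804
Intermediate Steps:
((-242 - 231*h) - 158838/(-169547))*(1/(-405139 - 402382) + 1/(-210289 + 145837)) = ((-242 - 231*231) - 158838/(-169547))*(1/(-405139 - 402382) + 1/(-210289 + 145837)) = ((-242 - 53361) - 158838*(-1/169547))*(1/(-807521) + 1/(-64452)) = (-53603 + 158838/169547)*(-1/807521 - 1/64452) = -9088069003/169547*(-871973/52046343492) = 609580830211763/678792415387548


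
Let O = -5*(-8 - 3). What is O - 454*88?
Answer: -39897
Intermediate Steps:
O = 55 (O = -5*(-11) = 55)
O - 454*88 = 55 - 454*88 = 55 - 39952 = -39897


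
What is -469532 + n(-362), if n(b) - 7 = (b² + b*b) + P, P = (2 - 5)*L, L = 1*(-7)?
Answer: -207416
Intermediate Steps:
L = -7
P = 21 (P = (2 - 5)*(-7) = -3*(-7) = 21)
n(b) = 28 + 2*b² (n(b) = 7 + ((b² + b*b) + 21) = 7 + ((b² + b²) + 21) = 7 + (2*b² + 21) = 7 + (21 + 2*b²) = 28 + 2*b²)
-469532 + n(-362) = -469532 + (28 + 2*(-362)²) = -469532 + (28 + 2*131044) = -469532 + (28 + 262088) = -469532 + 262116 = -207416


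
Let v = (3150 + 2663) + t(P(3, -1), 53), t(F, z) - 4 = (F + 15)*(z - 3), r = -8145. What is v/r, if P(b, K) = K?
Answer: -6517/8145 ≈ -0.80012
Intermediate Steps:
t(F, z) = 4 + (-3 + z)*(15 + F) (t(F, z) = 4 + (F + 15)*(z - 3) = 4 + (15 + F)*(-3 + z) = 4 + (-3 + z)*(15 + F))
v = 6517 (v = (3150 + 2663) + (-41 - 3*(-1) + 15*53 - 1*53) = 5813 + (-41 + 3 + 795 - 53) = 5813 + 704 = 6517)
v/r = 6517/(-8145) = 6517*(-1/8145) = -6517/8145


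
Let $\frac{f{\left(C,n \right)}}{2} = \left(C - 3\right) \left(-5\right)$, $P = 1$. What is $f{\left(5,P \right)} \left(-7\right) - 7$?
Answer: $133$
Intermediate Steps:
$f{\left(C,n \right)} = 30 - 10 C$ ($f{\left(C,n \right)} = 2 \left(C - 3\right) \left(-5\right) = 2 \left(-3 + C\right) \left(-5\right) = 2 \left(15 - 5 C\right) = 30 - 10 C$)
$f{\left(5,P \right)} \left(-7\right) - 7 = \left(30 - 50\right) \left(-7\right) - 7 = \left(-20\right) \left(-7\right) - 7 = 140 - 7 = 133$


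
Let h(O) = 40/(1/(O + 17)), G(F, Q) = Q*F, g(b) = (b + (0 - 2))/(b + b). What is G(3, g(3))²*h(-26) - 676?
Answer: -766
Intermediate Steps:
g(b) = (-2 + b)/(2*b) (g(b) = (b - 2)/((2*b)) = (-2 + b)*(1/(2*b)) = (-2 + b)/(2*b))
G(F, Q) = F*Q
h(O) = 680 + 40*O (h(O) = 40/(1/(17 + O)) = 40*(17 + O) = 680 + 40*O)
G(3, g(3))²*h(-26) - 676 = (3*((½)*(-2 + 3)/3))²*(680 + 40*(-26)) - 676 = (3*((½)*(⅓)*1))²*(680 - 1040) - 676 = (3*(⅙))²*(-360) - 676 = (½)²*(-360) - 676 = (¼)*(-360) - 676 = -90 - 676 = -766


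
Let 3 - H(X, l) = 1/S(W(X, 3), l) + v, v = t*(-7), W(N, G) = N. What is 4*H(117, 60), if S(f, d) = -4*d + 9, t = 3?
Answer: 22180/231 ≈ 96.017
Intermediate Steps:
S(f, d) = 9 - 4*d
v = -21 (v = 3*(-7) = -21)
H(X, l) = 24 - 1/(9 - 4*l) (H(X, l) = 3 - (1/(9 - 4*l) - 21) = 3 - (-21 + 1/(9 - 4*l)) = 3 + (21 - 1/(9 - 4*l)) = 24 - 1/(9 - 4*l))
4*H(117, 60) = 4*((-215 + 96*60)/(-9 + 4*60)) = 4*((-215 + 5760)/(-9 + 240)) = 4*(5545/231) = 22180/231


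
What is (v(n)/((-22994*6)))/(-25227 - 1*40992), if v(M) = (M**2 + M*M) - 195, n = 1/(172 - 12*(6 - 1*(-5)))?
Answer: -155999/7308670492800 ≈ -2.1344e-8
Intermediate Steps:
n = 1/40 (n = 1/(172 - 12*(6 + 5)) = 1/(172 - 12*11) = 1/(172 - 132) = 1/40 ≈ 0.025000)
v(M) = -195 + 2*M**2 (v(M) = (M**2 + M**2) - 195 = 2*M**2 - 195 = -195 + 2*M**2)
(v(n)/((-22994*6)))/(-25227 - 1*40992) = ((-195 + 2*(1/40)**2)/((-22994*6)))/(-25227 - 1*40992) = ((-195 + 2*(1/1600))/(-137964))/(-25227 - 40992) = ((-195 + 1/800)*(-1/137964))/(-66219) = -155999/800*(-1/137964)*(-1/66219) = (155999/110371200)*(-1/66219) = -155999/7308670492800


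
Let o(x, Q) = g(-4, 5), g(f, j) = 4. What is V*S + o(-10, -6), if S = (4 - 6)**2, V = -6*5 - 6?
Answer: -140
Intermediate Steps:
o(x, Q) = 4
V = -36 (V = -30 - 6 = -36)
S = 4 (S = (-2)**2 = 4)
V*S + o(-10, -6) = -36*4 + 4 = -144 + 4 = -140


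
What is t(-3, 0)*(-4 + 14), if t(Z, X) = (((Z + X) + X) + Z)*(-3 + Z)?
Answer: 360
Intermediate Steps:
t(Z, X) = (-3 + Z)*(2*X + 2*Z) (t(Z, X) = (((X + Z) + X) + Z)*(-3 + Z) = ((Z + 2*X) + Z)*(-3 + Z) = (2*X + 2*Z)*(-3 + Z) = (-3 + Z)*(2*X + 2*Z))
t(-3, 0)*(-4 + 14) = (-6*0 - 6*(-3) + 2*(-3)**2 + 2*0*(-3))*(-4 + 14) = (0 + 18 + 2*9 + 0)*10 = (0 + 18 + 18 + 0)*10 = 36*10 = 360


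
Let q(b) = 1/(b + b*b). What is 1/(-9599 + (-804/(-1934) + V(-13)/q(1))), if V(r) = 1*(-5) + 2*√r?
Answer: -8984881467/86332185331513 - 3740356*I*√13/86332185331513 ≈ -0.00010407 - 1.5621e-7*I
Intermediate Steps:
q(b) = 1/(b + b²)
V(r) = -5 + 2*√r
1/(-9599 + (-804/(-1934) + V(-13)/q(1))) = 1/(-9599 + (-804/(-1934) + (-5 + 2*√(-13))/((1/(1*(1 + 1)))))) = 1/(-9599 + (-804*(-1/1934) + (-5 + 2*(I*√13))/((1/2)))) = 1/(-9599 + (402/967 + (-5 + 2*I*√13)/((1*(½))))) = 1/(-9599 + (402/967 + (-5 + 2*I*√13)/(½))) = 1/(-9599 + (402/967 + (-5 + 2*I*√13)*2)) = 1/(-9599 + (402/967 + (-10 + 4*I*√13))) = 1/(-9599 + (-9268/967 + 4*I*√13)) = 1/(-9291501/967 + 4*I*√13)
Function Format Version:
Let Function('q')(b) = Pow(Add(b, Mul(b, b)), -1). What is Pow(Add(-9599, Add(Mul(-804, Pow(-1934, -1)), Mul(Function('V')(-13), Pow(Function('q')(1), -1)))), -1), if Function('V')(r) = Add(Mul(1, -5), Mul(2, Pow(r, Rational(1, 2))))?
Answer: Add(Rational(-8984881467, 86332185331513), Mul(Rational(-3740356, 86332185331513), I, Pow(13, Rational(1, 2)))) ≈ Add(-0.00010407, Mul(-1.5621e-7, I))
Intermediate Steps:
Function('q')(b) = Pow(Add(b, Pow(b, 2)), -1)
Function('V')(r) = Add(-5, Mul(2, Pow(r, Rational(1, 2))))
Pow(Add(-9599, Add(Mul(-804, Pow(-1934, -1)), Mul(Function('V')(-13), Pow(Function('q')(1), -1)))), -1) = Pow(Add(-9599, Add(Mul(-804, Pow(-1934, -1)), Mul(Add(-5, Mul(2, Pow(-13, Rational(1, 2)))), Pow(Mul(Pow(1, -1), Pow(Add(1, 1), -1)), -1)))), -1) = Pow(Add(-9599, Add(Mul(-804, Rational(-1, 1934)), Mul(Add(-5, Mul(2, Mul(I, Pow(13, Rational(1, 2))))), Pow(Mul(1, Pow(2, -1)), -1)))), -1) = Pow(Add(-9599, Add(Rational(402, 967), Mul(Add(-5, Mul(2, I, Pow(13, Rational(1, 2)))), Pow(Mul(1, Rational(1, 2)), -1)))), -1) = Pow(Add(-9599, Add(Rational(402, 967), Mul(Add(-5, Mul(2, I, Pow(13, Rational(1, 2)))), Pow(Rational(1, 2), -1)))), -1) = Pow(Add(-9599, Add(Rational(402, 967), Mul(Add(-5, Mul(2, I, Pow(13, Rational(1, 2)))), 2))), -1) = Pow(Add(-9599, Add(Rational(402, 967), Add(-10, Mul(4, I, Pow(13, Rational(1, 2)))))), -1) = Pow(Add(-9599, Add(Rational(-9268, 967), Mul(4, I, Pow(13, Rational(1, 2))))), -1) = Pow(Add(Rational(-9291501, 967), Mul(4, I, Pow(13, Rational(1, 2)))), -1)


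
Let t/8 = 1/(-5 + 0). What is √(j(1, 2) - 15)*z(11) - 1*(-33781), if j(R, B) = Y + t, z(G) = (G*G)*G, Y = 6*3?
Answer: 33781 + 1331*√35/5 ≈ 35356.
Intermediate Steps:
Y = 18
z(G) = G³ (z(G) = G²*G = G³)
t = -8/5 (t = 8/(-5 + 0) = 8/(-5) = 8*(-⅕) = -8/5 ≈ -1.6000)
j(R, B) = 82/5 (j(R, B) = 18 - 8/5 = 82/5)
√(j(1, 2) - 15)*z(11) - 1*(-33781) = √(82/5 - 15)*11³ - 1*(-33781) = √(7/5)*1331 + 33781 = (√35/5)*1331 + 33781 = 1331*√35/5 + 33781 = 33781 + 1331*√35/5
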